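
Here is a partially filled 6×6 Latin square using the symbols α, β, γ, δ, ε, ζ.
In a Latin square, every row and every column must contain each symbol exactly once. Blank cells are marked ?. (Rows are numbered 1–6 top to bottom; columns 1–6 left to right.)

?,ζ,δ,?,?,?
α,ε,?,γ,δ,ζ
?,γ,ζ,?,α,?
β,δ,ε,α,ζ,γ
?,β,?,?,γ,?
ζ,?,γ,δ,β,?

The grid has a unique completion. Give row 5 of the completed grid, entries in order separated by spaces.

Row 5, column 3: row 5 has {β, γ} and column 3 has {γ, δ, ε, ζ}, leaving only α.
Row 1, column 5: row 1 has {δ, ζ} and column 5 has {α, β, γ, δ, ζ}, leaving only ε.
Row 1, column 1: row 1 has {δ, ε, ζ} and column 1 has {α, β, ζ}, leaving only γ.
Row 1, column 4: row 1 has {γ, δ, ε, ζ} and column 4 has {α, γ, δ}, leaving only β.
Row 1, column 6: row 1 has {β, γ, δ, ε, ζ} and column 6 has {γ, ζ}, leaving only α.
Row 2, column 3: row 2 has {α, γ, δ, ε, ζ} and column 3 has {α, γ, δ, ε, ζ}, leaving only β.
Row 3, column 4: row 3 has {α, γ, ζ} and column 4 has {α, β, γ, δ}, leaving only ε.
Row 5, column 4: row 5 has {α, β, γ} and column 4 has {α, β, γ, δ, ε}, leaving only ζ.
Row 3, column 1: row 3 has {α, γ, ε, ζ} and column 1 has {α, β, γ, ζ}, leaving only δ.
Row 5, column 1: row 5 has {α, β, γ, ζ} and column 1 has {α, β, γ, δ, ζ}, leaving only ε.
Row 5, column 6: row 5 has {α, β, γ, ε, ζ} and column 6 has {α, γ, ζ}, leaving only δ.
So row 5 reads: ε β α ζ γ δ.

ε β α ζ γ δ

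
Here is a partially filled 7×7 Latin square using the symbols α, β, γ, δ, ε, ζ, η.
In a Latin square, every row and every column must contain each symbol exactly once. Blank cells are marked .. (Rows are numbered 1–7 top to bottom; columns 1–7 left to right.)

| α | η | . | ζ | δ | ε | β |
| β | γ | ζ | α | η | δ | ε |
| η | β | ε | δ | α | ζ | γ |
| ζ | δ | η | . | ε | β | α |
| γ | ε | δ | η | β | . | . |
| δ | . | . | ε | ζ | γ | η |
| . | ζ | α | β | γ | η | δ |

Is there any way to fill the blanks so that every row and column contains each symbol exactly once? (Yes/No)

No row or column among the givens repeats a symbol, and propagating forced cells runs into no contradiction.
One valid completion exists (for instance, α η γ ζ δ ε β / β γ ζ α η δ ε / η β ε δ α ζ γ / ζ δ η γ ε β α / γ ε δ η β α ζ / δ α β ε ζ γ η / ε ζ α β γ η δ).

Yes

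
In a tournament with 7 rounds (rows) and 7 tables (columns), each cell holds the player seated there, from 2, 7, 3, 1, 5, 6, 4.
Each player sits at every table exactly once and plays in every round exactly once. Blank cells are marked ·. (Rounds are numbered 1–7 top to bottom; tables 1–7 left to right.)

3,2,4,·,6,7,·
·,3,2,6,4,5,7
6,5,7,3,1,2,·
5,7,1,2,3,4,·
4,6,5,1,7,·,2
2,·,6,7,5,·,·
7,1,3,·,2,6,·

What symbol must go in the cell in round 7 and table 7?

Round 1, table 4: round 1 has {2, 7, 3, 6, 4} and table 4 has {2, 7, 3, 1, 6}, leaving only 5.
Round 1, table 7: round 1 has {2, 7, 3, 5, 6, 4} and table 7 has {2, 7}, leaving only 1.
Round 2, table 1: round 2 has {2, 7, 3, 5, 6, 4} and table 1 has {2, 7, 3, 5, 6, 4}, leaving only 1.
Round 3, table 7: round 3 has {2, 7, 3, 1, 5, 6} and table 7 has {2, 7, 1}, leaving only 4.
Round 7 already has {2, 7, 3, 1, 6} and table 7 already has {2, 7, 1, 4}, so round 7, table 7 must be 5.

5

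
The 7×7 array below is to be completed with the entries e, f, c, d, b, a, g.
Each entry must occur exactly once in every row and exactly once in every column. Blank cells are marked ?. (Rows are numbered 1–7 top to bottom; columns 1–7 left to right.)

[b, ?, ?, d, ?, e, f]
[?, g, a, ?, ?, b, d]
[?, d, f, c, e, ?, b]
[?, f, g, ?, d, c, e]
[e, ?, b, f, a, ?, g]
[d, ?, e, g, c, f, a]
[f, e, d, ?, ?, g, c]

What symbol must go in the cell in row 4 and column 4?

b

Row 1, column 3: row 1 has {e, f, d, b} and column 3 has {e, f, d, b, a, g}, leaving only c.
Row 1, column 2: row 1 has {e, f, c, d, b} and column 2 has {e, f, d, g}, leaving only a.
Row 1, column 5: row 1 has {e, f, c, d, b, a} and column 5 has {e, c, d, a}, leaving only g.
Row 2, column 1: row 2 has {d, b, a, g} and column 1 has {e, f, d, b}, leaving only c.
Row 2, column 4: row 2 has {c, d, b, a, g} and column 4 has {f, c, d, g}, leaving only e.
Row 2, column 5: row 2 has {e, c, d, b, a, g} and column 5 has {e, c, d, a, g}, leaving only f.
Row 3, column 6: row 3 has {e, f, c, d, b} and column 6 has {e, f, c, b, g}, leaving only a.
Row 3, column 1: row 3 has {e, f, c, d, b, a} and column 1 has {e, f, c, d, b}, leaving only g.
Row 4, column 1: row 4 has {e, f, c, d, g} and column 1 has {e, f, c, d, b, g}, leaving only a.
Row 4 already has {e, f, c, d, a, g} and column 4 already has {e, f, c, d, g}, so row 4, column 4 must be b.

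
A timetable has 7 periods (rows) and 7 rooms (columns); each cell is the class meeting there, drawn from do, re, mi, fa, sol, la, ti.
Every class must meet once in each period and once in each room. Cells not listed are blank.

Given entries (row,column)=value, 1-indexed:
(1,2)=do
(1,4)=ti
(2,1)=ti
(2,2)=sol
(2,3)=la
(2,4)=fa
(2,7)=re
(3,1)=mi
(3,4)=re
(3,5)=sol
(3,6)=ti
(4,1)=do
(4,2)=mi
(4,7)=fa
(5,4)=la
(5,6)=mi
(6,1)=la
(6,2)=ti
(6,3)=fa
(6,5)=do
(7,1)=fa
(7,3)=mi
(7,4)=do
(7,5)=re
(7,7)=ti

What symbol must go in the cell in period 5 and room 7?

Period 2, room 5: period 2 has {re, fa, sol, la, ti} and room 5 has {do, re, sol}, leaving only mi.
Period 2, room 6: period 2 has {re, mi, fa, sol, la, ti} and room 6 has {mi, ti}, leaving only do.
Period 3, room 3: period 3 has {re, mi, sol, ti} and room 3 has {mi, fa, la}, leaving only do.
Period 3, room 7: period 3 has {do, re, mi, sol, ti} and room 7 has {re, fa, ti}, leaving only la.
Period 3, room 2: period 3 has {do, re, mi, sol, la, ti} and room 2 has {do, mi, sol, ti}, leaving only fa.
Period 4, room 4: period 4 has {do, mi, fa} and room 4 has {do, re, fa, la, ti}, leaving only sol.
Period 5, room 2: period 5 has {mi, la} and room 2 has {do, mi, fa, sol, ti}, leaving only re.
Period 5, room 1: period 5 has {re, mi, la} and room 1 has {do, mi, fa, la, ti}, leaving only sol.
Period 5 already has {re, mi, sol, la} and room 7 already has {re, fa, la, ti}, so period 5, room 7 must be do.

do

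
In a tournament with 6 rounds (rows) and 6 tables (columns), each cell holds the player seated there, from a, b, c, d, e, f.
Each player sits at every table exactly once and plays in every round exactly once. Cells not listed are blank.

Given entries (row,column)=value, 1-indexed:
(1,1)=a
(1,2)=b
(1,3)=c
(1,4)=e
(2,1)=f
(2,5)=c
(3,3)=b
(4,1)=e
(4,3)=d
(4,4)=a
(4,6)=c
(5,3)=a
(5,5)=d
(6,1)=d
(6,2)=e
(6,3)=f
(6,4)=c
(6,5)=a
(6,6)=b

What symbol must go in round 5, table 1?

Round 1, table 5: round 1 has {a, b, c, e} and table 5 has {a, c, d}, leaving only f.
Round 1, table 6: round 1 has {a, b, c, e, f} and table 6 has {b, c}, leaving only d.
Round 2, table 3: round 2 has {c, f} and table 3 has {a, b, c, d, f}, leaving only e.
Round 2, table 6: round 2 has {c, e, f} and table 6 has {b, c, d}, leaving only a.
Round 2, table 2: round 2 has {a, c, e, f} and table 2 has {b, e}, leaving only d.
Round 2, table 4: round 2 has {a, c, d, e, f} and table 4 has {a, c, e}, leaving only b.
Round 3, table 1: round 3 has {b} and table 1 has {a, d, e, f}, leaving only c.
Round 5 already has {a, d} and table 1 already has {a, c, d, e, f}, so round 5, table 1 must be b.

b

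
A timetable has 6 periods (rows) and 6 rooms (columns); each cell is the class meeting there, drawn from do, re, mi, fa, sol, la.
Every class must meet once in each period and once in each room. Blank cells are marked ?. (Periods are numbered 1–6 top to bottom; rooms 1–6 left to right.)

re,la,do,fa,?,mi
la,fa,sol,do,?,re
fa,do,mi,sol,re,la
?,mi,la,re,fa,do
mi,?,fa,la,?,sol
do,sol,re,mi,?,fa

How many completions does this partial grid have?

Period 1, room 5: eliminating its period and room leaves {sol}.
Period 2, room 5: eliminating its period and room leaves {mi}.
Period 4, room 1: eliminating its period and room leaves {sol}.
Period 5, room 2: eliminating its period and room leaves {re}.
Period 5, room 5: eliminating its period and room leaves {do}.
Period 6, room 5: eliminating its period and room leaves {la}.
Only one assignment across all blanks avoids any period or room repeat, giving 1 completion.

1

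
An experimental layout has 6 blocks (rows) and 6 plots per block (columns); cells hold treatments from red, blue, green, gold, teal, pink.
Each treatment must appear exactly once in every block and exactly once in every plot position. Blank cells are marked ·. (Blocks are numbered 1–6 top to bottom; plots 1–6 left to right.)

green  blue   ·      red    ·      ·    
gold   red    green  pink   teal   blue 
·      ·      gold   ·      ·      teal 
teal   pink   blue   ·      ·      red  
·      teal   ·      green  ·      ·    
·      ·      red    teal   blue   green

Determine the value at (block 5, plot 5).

red

Block 3, plot 2: block 3 has {gold, teal} and plot 2 has {red, blue, teal, pink}, leaving only green.
Block 3, plot 4: block 3 has {green, gold, teal} and plot 4 has {red, green, teal, pink}, leaving only blue.
Block 4, plot 4: block 4 has {red, blue, teal, pink} and plot 4 has {red, blue, green, teal, pink}, leaving only gold.
Block 4, plot 5: block 4 has {red, blue, gold, teal, pink} and plot 5 has {blue, teal}, leaving only green.
Block 5, plot 3: block 5 has {green, teal} and plot 3 has {red, blue, green, gold}, leaving only pink.
Block 1, plot 3: block 1 has {red, blue, green} and plot 3 has {red, blue, green, gold, pink}, leaving only teal.
Block 5, plot 6: block 5 has {green, teal, pink} and plot 6 has {red, blue, green, teal}, leaving only gold.
Block 5 already has {green, gold, teal, pink} and plot 5 already has {blue, green, teal}, so block 5, plot 5 must be red.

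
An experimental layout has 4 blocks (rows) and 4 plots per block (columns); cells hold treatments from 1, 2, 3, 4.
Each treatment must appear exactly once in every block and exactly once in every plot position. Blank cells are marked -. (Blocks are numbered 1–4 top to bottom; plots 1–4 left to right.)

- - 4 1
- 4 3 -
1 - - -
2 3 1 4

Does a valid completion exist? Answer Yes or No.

Block 2, plot 1: block 2 together with plot 1 already contain {1, 2, 3, 4} — every symbol — so nothing can go there. The grid has no valid completion.

No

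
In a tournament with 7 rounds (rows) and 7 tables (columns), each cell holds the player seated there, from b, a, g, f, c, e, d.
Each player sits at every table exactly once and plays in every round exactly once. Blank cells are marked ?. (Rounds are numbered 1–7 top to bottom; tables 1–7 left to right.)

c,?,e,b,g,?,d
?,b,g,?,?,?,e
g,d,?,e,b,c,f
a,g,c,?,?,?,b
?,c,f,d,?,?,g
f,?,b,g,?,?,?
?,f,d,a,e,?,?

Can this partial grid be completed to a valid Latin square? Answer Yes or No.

No round or table among the givens repeats a symbol, and propagating forced cells runs into no contradiction.
One valid completion exists (for instance, c a e b g f d / d b g c f a e / g d a e b c f / a g c f d e b / e c f d a b g / f e b g c d a / b f d a e g c).

Yes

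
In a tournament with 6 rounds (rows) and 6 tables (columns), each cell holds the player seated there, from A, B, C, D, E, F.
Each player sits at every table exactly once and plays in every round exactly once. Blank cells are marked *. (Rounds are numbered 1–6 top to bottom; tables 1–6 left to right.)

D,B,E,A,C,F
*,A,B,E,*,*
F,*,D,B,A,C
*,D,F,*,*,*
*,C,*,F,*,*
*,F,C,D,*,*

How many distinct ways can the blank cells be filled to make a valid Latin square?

Round 2, table 1: eliminating its round and table leaves {C}.
Round 2, table 5: eliminating its round and table leaves {D, F}.
Round 2, table 6: eliminating its round and table leaves {D}.
Round 3, table 2: eliminating its round and table leaves {E}.
Round 4, table 1: eliminating its round and table leaves {A, B, C, E}.
Round 4, table 4: eliminating its round and table leaves {C}.
Round 4, table 5: eliminating its round and table leaves {B, E}.
Round 4, table 6: eliminating its round and table leaves {A, B, E}.
Round 5, table 1: eliminating its round and table leaves {A, B, E}.
Round 5, table 3: eliminating its round and table leaves {A}.
Round 5, table 5: eliminating its round and table leaves {B, D, E}.
Round 5, table 6: eliminating its round and table leaves {A, B, D, E}.
Round 6, table 1: eliminating its round and table leaves {A, B, E}.
Round 6, table 5: eliminating its round and table leaves {B, E}.
Round 6, table 6: eliminating its round and table leaves {A, B, E}.
Enumerating the assignments across these blanks that avoid any round or table repeat gives 4 completions.

4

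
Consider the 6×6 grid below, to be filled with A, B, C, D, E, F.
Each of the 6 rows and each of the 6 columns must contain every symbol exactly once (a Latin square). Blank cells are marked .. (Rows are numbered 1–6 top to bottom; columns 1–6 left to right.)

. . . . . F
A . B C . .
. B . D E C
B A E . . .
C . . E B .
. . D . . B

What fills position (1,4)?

Row 3, column 1: row 3 has {B, C, D, E} and column 1 has {A, B, C}, leaving only F.
Row 3, column 3: row 3 has {B, C, D, E, F} and column 3 has {B, D, E}, leaving only A.
Row 1, column 3: row 1 has {F} and column 3 has {A, B, D, E}, leaving only C.
Row 4, column 4: row 4 has {A, B, E} and column 4 has {C, D, E}, leaving only F.
Row 4, column 6: row 4 has {A, B, E, F} and column 6 has {B, C, F}, leaving only D.
Row 2, column 6: row 2 has {A, B, C} and column 6 has {B, C, D, F}, leaving only E.
Row 4, column 5: row 4 has {A, B, D, E, F} and column 5 has {B, E}, leaving only C.
Row 5, column 3: row 5 has {B, C, E} and column 3 has {A, B, C, D, E}, leaving only F.
Row 5, column 2: row 5 has {B, C, E, F} and column 2 has {A, B}, leaving only D.
Row 1, column 2: row 1 has {C, F} and column 2 has {A, B, D}, leaving only E.
Row 1, column 1: row 1 has {C, E, F} and column 1 has {A, B, C, F}, leaving only D.
Row 1, column 5: row 1 has {C, D, E, F} and column 5 has {B, C, E}, leaving only A.
Row 1 already has {A, C, D, E, F} and column 4 already has {C, D, E, F}, so row 1, column 4 must be B.

B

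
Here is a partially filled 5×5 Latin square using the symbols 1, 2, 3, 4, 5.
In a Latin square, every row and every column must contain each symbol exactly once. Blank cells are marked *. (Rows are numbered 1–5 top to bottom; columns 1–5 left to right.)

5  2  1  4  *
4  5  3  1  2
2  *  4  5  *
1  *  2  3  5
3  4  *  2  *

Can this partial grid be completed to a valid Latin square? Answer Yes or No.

No

Row 4, column 2: row 4 together with column 2 already contain {1, 2, 3, 4, 5} — every symbol — so nothing can go there. The grid has no valid completion.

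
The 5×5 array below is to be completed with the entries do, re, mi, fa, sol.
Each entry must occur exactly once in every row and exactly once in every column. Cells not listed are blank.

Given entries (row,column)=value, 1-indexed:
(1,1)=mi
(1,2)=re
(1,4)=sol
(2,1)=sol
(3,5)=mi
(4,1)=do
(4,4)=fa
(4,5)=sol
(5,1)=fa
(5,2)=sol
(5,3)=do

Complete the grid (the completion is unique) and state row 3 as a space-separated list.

re fa sol do mi

Row 3, column 1: row 3 has {mi} and column 1 has {do, mi, fa, sol}, leaving only re.
Row 3, column 4: row 3 has {re, mi} and column 4 has {fa, sol}, leaving only do.
Row 3, column 2: row 3 has {do, re, mi} and column 2 has {re, sol}, leaving only fa.
Row 3, column 3: row 3 has {do, re, mi, fa} and column 3 has {do}, leaving only sol.
So row 3 reads: re fa sol do mi.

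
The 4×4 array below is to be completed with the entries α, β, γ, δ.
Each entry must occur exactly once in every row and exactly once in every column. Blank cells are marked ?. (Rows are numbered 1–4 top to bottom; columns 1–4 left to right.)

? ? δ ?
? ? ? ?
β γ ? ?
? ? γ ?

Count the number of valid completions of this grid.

Row 1, column 1: eliminating its row and column leaves {α, γ}.
Row 1, column 2: eliminating its row and column leaves {α, β}.
Row 1, column 4: eliminating its row and column leaves {α, β, γ}.
Row 2, column 1: eliminating its row and column leaves {α, γ, δ}.
Row 2, column 2: eliminating its row and column leaves {α, β, δ}.
Row 2, column 3: eliminating its row and column leaves {α, β}.
Row 2, column 4: eliminating its row and column leaves {α, β, γ, δ}.
Row 3, column 3: eliminating its row and column leaves {α}.
Row 3, column 4: eliminating its row and column leaves {α, δ}.
Row 4, column 1: eliminating its row and column leaves {α, δ}.
Row 4, column 2: eliminating its row and column leaves {α, β, δ}.
Row 4, column 4: eliminating its row and column leaves {α, β, δ}.
Enumerating the assignments across these blanks that avoid any row or column repeat gives 4 completions.

4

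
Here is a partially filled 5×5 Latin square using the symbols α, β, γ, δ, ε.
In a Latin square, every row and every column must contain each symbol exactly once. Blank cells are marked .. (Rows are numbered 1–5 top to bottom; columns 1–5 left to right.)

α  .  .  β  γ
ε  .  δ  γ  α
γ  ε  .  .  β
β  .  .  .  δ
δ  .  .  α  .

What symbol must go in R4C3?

γ

Row 1, column 2: row 1 has {α, β, γ} and column 2 has {ε}, leaving only δ.
Row 1, column 3: row 1 has {α, β, γ, δ} and column 3 has {δ}, leaving only ε.
Row 2, column 2: row 2 has {α, γ, δ, ε} and column 2 has {δ, ε}, leaving only β.
Row 3, column 3: row 3 has {β, γ, ε} and column 3 has {δ, ε}, leaving only α.
Row 4 already has {β, δ} and column 3 already has {α, δ, ε}, so row 4, column 3 must be γ.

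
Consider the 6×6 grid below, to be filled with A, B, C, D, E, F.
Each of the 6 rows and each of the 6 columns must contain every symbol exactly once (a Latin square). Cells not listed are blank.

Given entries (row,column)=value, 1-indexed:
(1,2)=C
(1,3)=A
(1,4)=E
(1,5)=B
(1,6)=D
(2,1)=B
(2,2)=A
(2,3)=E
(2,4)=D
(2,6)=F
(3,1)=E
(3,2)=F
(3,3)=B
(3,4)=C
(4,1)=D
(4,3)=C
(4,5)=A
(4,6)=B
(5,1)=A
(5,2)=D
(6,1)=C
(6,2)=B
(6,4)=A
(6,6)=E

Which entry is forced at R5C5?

E

Row 1, column 1: row 1 has {A, B, C, D, E} and column 1 has {A, B, C, D, E}, leaving only F.
Row 2, column 5: row 2 has {A, B, D, E, F} and column 5 has {A, B}, leaving only C.
Row 3, column 5: row 3 has {B, C, E, F} and column 5 has {A, B, C}, leaving only D.
Row 3, column 6: row 3 has {B, C, D, E, F} and column 6 has {B, D, E, F}, leaving only A.
Row 4, column 2: row 4 has {A, B, C, D} and column 2 has {A, B, C, D, F}, leaving only E.
Row 4, column 4: row 4 has {A, B, C, D, E} and column 4 has {A, C, D, E}, leaving only F.
Row 5, column 3: row 5 has {A, D} and column 3 has {A, B, C, E}, leaving only F.
Row 5 already has {A, D, F} and column 5 already has {A, B, C, D}, so row 5, column 5 must be E.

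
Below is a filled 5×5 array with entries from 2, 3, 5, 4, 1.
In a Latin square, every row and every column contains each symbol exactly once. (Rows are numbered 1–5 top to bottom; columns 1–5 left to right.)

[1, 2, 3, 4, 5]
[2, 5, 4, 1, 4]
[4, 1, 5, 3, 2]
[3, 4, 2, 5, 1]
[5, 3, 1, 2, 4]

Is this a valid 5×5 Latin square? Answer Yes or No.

Column 5 contains 4 twice (at rows 2 and 5), so it is not a permutation.

No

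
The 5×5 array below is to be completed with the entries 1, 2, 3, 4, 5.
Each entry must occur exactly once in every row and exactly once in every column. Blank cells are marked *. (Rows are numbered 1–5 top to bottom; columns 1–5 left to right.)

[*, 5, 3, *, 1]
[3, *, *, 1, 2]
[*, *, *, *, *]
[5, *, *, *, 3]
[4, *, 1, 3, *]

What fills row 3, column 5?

4

Row 1, column 1: row 1 has {1, 3, 5} and column 1 has {3, 4, 5}, leaving only 2.
Row 1, column 4: row 1 has {1, 2, 3, 5} and column 4 has {1, 3}, leaving only 4.
Row 2, column 2: row 2 has {1, 2, 3} and column 2 has {5}, leaving only 4.
Row 2, column 3: row 2 has {1, 2, 3, 4} and column 3 has {1, 3}, leaving only 5.
Row 3, column 1: row 3 has {} and column 1 has {2, 3, 4, 5}, leaving only 1.
Row 4, column 4: row 4 has {3, 5} and column 4 has {1, 3, 4}, leaving only 2.
Row 3, column 4: row 3 has {1} and column 4 has {1, 2, 3, 4}, leaving only 5.
Row 3 already has {1, 5} and column 5 already has {1, 2, 3}, so row 3, column 5 must be 4.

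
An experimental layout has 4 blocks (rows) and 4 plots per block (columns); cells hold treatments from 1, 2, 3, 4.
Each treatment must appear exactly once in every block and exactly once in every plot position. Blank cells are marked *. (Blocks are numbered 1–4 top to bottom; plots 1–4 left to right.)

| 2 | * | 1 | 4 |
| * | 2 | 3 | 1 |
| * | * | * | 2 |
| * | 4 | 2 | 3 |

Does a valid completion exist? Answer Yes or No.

No block or plot among the givens repeats a symbol, and propagating forced cells runs into no contradiction.
One valid completion exists (for instance, 2 3 1 4 / 4 2 3 1 / 3 1 4 2 / 1 4 2 3).

Yes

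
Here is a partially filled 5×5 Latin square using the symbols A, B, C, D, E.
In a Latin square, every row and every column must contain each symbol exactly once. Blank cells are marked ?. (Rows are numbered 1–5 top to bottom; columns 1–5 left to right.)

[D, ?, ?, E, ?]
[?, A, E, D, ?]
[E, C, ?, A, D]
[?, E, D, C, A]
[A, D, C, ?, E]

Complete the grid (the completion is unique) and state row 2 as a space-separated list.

C A E D B

Row 1, column 2: row 1 has {D, E} and column 2 has {A, C, D, E}, leaving only B.
Row 1, column 3: row 1 has {B, D, E} and column 3 has {C, D, E}, leaving only A.
Row 1, column 5: row 1 has {A, B, D, E} and column 5 has {A, D, E}, leaving only C.
Row 2, column 5: row 2 has {A, D, E} and column 5 has {A, C, D, E}, leaving only B.
Row 2, column 1: row 2 has {A, B, D, E} and column 1 has {A, D, E}, leaving only C.
So row 2 reads: C A E D B.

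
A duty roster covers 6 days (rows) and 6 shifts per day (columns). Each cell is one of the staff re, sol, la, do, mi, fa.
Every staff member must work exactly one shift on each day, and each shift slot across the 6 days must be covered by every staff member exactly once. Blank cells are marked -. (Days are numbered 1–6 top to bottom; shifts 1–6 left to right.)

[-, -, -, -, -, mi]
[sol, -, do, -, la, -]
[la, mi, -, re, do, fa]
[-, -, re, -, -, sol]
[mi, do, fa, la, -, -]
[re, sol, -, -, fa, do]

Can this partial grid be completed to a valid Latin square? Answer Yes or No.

No

Day 2, shift 6: day 2 has {sol, la, do} and shift 6 has {sol, do, mi, fa}, so it must be re.
Now day 5, shift 6: day 5 together with shift 6 already contain {re, sol, la, do, mi, fa} — every symbol — so nothing can go there. The grid has no valid completion.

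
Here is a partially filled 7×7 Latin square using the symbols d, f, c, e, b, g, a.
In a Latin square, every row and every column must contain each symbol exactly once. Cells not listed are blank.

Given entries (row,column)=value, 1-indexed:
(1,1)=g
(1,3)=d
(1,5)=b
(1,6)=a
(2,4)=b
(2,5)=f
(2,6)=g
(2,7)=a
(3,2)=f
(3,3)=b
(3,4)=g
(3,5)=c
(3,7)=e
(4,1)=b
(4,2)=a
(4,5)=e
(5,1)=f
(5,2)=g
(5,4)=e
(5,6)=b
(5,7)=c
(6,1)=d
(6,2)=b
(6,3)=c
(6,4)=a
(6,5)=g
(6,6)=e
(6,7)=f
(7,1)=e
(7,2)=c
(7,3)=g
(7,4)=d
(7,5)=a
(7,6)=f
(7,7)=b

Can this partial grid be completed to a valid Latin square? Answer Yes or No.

No

Row 1, column 7: row 1 together with column 7 already contain {d, f, c, e, b, g, a} — every symbol — so nothing can go there. The grid has no valid completion.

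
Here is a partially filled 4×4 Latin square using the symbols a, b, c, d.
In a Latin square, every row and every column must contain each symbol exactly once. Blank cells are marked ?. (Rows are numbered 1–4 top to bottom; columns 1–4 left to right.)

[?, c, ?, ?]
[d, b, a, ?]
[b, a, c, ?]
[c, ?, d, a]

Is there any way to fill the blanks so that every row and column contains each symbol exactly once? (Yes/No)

No

Row 4, column 2: row 4 together with column 2 already contain {a, b, c, d} — every symbol — so nothing can go there. The grid has no valid completion.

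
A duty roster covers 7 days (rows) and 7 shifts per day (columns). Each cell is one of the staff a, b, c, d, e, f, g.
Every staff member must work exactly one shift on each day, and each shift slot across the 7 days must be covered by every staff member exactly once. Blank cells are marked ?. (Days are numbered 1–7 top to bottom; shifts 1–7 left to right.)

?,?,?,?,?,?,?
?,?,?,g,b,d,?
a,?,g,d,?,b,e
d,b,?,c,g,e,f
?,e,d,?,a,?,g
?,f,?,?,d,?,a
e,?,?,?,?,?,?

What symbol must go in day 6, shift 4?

e

Day 2, shift 7: day 2 has {b, d, g} and shift 7 has {a, e, f, g}, leaving only c.
Day 2, shift 1: day 2 has {b, c, d, g} and shift 1 has {a, d, e}, leaving only f.
Day 2, shift 2: day 2 has {b, c, d, f, g} and shift 2 has {b, e, f}, leaving only a.
Day 2, shift 3: day 2 has {a, b, c, d, f, g} and shift 3 has {d, g}, leaving only e.
Day 3, shift 2: day 3 has {a, b, d, e, g} and shift 2 has {a, b, e, f}, leaving only c.
Day 3, shift 5: day 3 has {a, b, c, d, e, g} and shift 5 has {a, b, d, g}, leaving only f.
Day 4, shift 3: day 4 has {b, c, d, e, f, g} and shift 3 has {d, e, g}, leaving only a.
Day 7, shift 5: day 7 has {e} and shift 5 has {a, b, d, f, g}, leaving only c.
Day 1, shift 5: day 1 has {} and shift 5 has {a, b, c, d, f, g}, leaving only e.
Day 6, shift 4 is narrowed to {b, e}.
If it were b, then day 7, shift 4 would be left with no valid symbol.
So day 6, shift 4 must be e.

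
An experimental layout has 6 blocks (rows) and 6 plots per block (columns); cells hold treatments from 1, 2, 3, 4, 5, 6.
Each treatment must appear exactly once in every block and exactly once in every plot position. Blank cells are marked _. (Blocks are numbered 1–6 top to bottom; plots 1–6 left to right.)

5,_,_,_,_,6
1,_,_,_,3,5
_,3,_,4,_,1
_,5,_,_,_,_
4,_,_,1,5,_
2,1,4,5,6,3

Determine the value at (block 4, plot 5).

Block 3, plot 1: block 3 has {1, 3, 4} and plot 1 has {1, 2, 4, 5}, leaving only 6.
Block 3, plot 5: block 3 has {1, 3, 4, 6} and plot 5 has {3, 5, 6}, leaving only 2.
Block 3, plot 3: block 3 has {1, 2, 3, 4, 6} and plot 3 has {4}, leaving only 5.
Block 4, plot 1: block 4 has {5} and plot 1 has {1, 2, 4, 5, 6}, leaving only 3.
Block 5, plot 6: block 5 has {1, 4, 5} and plot 6 has {1, 3, 5, 6}, leaving only 2.
Block 4, plot 6: block 4 has {3, 5} and plot 6 has {1, 2, 3, 5, 6}, leaving only 4.
Block 4 already has {3, 4, 5} and plot 5 already has {2, 3, 5, 6}, so block 4, plot 5 must be 1.

1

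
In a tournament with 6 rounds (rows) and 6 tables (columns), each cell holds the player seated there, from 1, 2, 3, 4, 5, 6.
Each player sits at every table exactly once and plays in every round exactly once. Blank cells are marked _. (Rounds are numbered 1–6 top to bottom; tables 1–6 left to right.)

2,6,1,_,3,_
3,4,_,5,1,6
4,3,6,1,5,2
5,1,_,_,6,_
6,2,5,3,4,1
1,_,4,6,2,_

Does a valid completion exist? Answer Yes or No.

Yes

No round or table among the givens repeats a symbol, and propagating forced cells runs into no contradiction.
One valid completion exists (for instance, 2 6 1 4 3 5 / 3 4 2 5 1 6 / 4 3 6 1 5 2 / 5 1 3 2 6 4 / 6 2 5 3 4 1 / 1 5 4 6 2 3).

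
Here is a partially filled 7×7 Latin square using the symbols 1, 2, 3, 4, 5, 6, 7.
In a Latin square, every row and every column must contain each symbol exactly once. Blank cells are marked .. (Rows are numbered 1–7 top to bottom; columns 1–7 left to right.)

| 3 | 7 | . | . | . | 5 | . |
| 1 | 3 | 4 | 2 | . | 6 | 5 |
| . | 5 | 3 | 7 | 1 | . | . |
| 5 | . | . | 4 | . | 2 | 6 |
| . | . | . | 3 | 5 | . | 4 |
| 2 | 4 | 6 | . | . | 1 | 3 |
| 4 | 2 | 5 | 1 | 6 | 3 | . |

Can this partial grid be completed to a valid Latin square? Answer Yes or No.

Row 1, column 4: row 1 has {3, 5, 7} and column 4 has {1, 2, 3, 4, 7}, so it must be 6.
Row 2, column 5: row 2 has {1, 2, 3, 4, 5, 6} and column 5 has {1, 5, 6}, so it must be 7.
Now row 6, column 5: row 6 together with column 5 already contain {1, 2, 3, 4, 5, 6, 7} — every symbol — so nothing can go there. The grid has no valid completion.

No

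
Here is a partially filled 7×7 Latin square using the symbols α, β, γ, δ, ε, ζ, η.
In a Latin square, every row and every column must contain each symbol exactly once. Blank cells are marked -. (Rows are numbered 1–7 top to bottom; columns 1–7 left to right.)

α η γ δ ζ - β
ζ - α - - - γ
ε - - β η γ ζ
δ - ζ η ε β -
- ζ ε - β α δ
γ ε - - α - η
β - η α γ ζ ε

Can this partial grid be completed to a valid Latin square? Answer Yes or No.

Yes

No row or column among the givens repeats a symbol, and propagating forced cells runs into no contradiction.
One valid completion exists (for instance, α η γ δ ζ ε β / ζ β α ε δ η γ / ε α δ β η γ ζ / δ γ ζ η ε β α / η ζ ε γ β α δ / γ ε β ζ α δ η / β δ η α γ ζ ε).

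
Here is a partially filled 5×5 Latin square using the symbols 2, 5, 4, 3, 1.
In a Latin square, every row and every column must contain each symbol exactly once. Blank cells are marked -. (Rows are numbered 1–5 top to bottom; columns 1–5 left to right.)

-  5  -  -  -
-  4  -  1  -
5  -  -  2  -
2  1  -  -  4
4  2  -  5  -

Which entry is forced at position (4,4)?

Row 4 already has {2, 4, 1} and column 4 already has {2, 5, 1}, so row 4, column 4 must be 3.

3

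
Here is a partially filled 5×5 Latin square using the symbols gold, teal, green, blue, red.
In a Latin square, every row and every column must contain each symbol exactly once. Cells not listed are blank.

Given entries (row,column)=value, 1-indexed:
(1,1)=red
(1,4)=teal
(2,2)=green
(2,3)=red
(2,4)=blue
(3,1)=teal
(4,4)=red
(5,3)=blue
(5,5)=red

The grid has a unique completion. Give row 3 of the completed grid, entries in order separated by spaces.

Row 2, column 1: row 2 has {green, blue, red} and column 1 has {teal, red}, leaving only gold.
Row 2, column 5: row 2 has {gold, green, blue, red} and column 5 has {red}, leaving only teal.
Row 5, column 1: row 5 has {blue, red} and column 1 has {gold, teal, red}, leaving only green.
Row 4, column 1: row 4 has {red} and column 1 has {gold, teal, green, red}, leaving only blue.
Row 5, column 4: row 5 has {green, blue, red} and column 4 has {teal, blue, red}, leaving only gold.
Row 3, column 4: row 3 has {teal} and column 4 has {gold, teal, blue, red}, leaving only green.
Row 3, column 3: row 3 has {teal, green} and column 3 has {blue, red}, leaving only gold.
Row 3, column 5: row 3 has {gold, teal, green} and column 5 has {teal, red}, leaving only blue.
Row 3, column 2: row 3 has {gold, teal, green, blue} and column 2 has {green}, leaving only red.
So row 3 reads: teal red gold green blue.

teal red gold green blue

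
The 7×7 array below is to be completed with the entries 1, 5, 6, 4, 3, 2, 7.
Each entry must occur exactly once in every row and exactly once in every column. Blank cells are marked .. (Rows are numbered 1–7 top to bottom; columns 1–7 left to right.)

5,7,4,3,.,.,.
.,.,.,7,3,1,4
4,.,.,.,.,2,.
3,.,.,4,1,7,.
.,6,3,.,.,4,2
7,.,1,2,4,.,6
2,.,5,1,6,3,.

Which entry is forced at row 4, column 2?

2

Row 1, column 5: row 1 has {5, 4, 3, 7} and column 5 has {1, 6, 4, 3}, leaving only 2.
Row 1, column 6: row 1 has {5, 4, 3, 2, 7} and column 6 has {1, 4, 3, 2, 7}, leaving only 6.
Row 1, column 7: row 1 has {5, 6, 4, 3, 2, 7} and column 7 has {6, 4, 2}, leaving only 1.
Row 2, column 1: row 2 has {1, 4, 3, 7} and column 1 has {5, 4, 3, 2, 7}, leaving only 6.
Row 2, column 3: row 2 has {1, 6, 4, 3, 7} and column 3 has {1, 5, 4, 3}, leaving only 2.
Row 2, column 2: row 2 has {1, 6, 4, 3, 2, 7} and column 2 has {6, 7}, leaving only 5.
Row 4 already has {1, 4, 3, 7} and column 2 already has {5, 6, 7}, so row 4, column 2 must be 2.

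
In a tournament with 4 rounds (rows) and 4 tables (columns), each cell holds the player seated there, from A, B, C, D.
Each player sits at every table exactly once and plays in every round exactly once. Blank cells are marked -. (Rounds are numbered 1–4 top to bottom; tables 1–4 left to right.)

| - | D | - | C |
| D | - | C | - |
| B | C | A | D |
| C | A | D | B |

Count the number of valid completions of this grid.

Round 1, table 1: eliminating its round and table leaves {A}.
Round 1, table 3: eliminating its round and table leaves {B}.
Round 2, table 2: eliminating its round and table leaves {B}.
Round 2, table 4: eliminating its round and table leaves {A}.
Only one assignment across all blanks avoids any round or table repeat, giving 1 completion.

1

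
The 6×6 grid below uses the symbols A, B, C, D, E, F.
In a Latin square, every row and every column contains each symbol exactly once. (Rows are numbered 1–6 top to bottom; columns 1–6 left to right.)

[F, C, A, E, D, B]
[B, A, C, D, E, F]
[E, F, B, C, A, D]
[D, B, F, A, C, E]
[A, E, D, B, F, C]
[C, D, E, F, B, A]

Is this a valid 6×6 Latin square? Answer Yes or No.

Each row is a permutation of the 6 symbols, and so is each column.

Yes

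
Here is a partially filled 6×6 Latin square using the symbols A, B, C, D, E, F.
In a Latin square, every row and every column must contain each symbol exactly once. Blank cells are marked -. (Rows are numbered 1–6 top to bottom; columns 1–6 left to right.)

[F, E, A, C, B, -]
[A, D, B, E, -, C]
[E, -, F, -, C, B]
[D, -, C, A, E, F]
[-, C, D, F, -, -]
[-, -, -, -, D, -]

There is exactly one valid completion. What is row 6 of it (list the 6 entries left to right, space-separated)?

C F E B D A

Row 6, column 3: row 6 has {D} and column 3 has {A, B, C, D, F}, leaving only E.
Row 6, column 4: row 6 has {D, E} and column 4 has {A, C, E, F}, leaving only B.
Row 6, column 1: row 6 has {B, D, E} and column 1 has {A, D, E, F}, leaving only C.
Row 6, column 6: row 6 has {B, C, D, E} and column 6 has {B, C, F}, leaving only A.
Row 6, column 2: row 6 has {A, B, C, D, E} and column 2 has {C, D, E}, leaving only F.
So row 6 reads: C F E B D A.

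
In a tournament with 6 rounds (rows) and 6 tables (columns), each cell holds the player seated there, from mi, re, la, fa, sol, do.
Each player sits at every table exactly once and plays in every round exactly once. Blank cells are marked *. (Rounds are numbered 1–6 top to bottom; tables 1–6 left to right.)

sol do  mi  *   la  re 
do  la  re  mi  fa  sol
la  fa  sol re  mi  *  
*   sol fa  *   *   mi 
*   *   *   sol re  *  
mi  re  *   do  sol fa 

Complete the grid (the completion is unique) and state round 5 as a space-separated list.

fa mi do sol re la

Round 5, table 1: round 5 has {re, sol} and table 1 has {mi, la, sol, do}, leaving only fa.
Round 5, table 2: round 5 has {re, fa, sol} and table 2 has {re, la, fa, sol, do}, leaving only mi.
Round 1, table 4: round 1 has {mi, re, la, sol, do} and table 4 has {mi, re, sol, do}, leaving only fa.
Round 3, table 6: round 3 has {mi, re, la, fa, sol} and table 6 has {mi, re, fa, sol}, leaving only do.
Round 5, table 6: round 5 has {mi, re, fa, sol} and table 6 has {mi, re, fa, sol, do}, leaving only la.
Round 5, table 3: round 5 has {mi, re, la, fa, sol} and table 3 has {mi, re, fa, sol}, leaving only do.
So round 5 reads: fa mi do sol re la.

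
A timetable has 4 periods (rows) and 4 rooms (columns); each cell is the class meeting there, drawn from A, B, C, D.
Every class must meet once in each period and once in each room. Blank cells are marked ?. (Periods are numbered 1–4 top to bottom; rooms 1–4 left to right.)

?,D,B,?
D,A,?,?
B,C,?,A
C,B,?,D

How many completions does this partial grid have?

1

Period 1, room 1: eliminating its period and room leaves {A}.
Period 1, room 4: eliminating its period and room leaves {C}.
Period 2, room 3: eliminating its period and room leaves {C}.
Period 2, room 4: eliminating its period and room leaves {B, C}.
Period 3, room 3: eliminating its period and room leaves {D}.
Period 4, room 3: eliminating its period and room leaves {A}.
Only one assignment across all blanks avoids any period or room repeat, giving 1 completion.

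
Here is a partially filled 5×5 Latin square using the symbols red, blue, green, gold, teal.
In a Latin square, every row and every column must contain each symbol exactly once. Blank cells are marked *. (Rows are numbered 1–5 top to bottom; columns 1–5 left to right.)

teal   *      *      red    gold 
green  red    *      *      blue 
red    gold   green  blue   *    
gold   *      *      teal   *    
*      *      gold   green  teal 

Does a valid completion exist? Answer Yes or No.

Row 3, column 5: row 3 together with column 5 already contain {red, blue, green, gold, teal} — every symbol — so nothing can go there. The grid has no valid completion.

No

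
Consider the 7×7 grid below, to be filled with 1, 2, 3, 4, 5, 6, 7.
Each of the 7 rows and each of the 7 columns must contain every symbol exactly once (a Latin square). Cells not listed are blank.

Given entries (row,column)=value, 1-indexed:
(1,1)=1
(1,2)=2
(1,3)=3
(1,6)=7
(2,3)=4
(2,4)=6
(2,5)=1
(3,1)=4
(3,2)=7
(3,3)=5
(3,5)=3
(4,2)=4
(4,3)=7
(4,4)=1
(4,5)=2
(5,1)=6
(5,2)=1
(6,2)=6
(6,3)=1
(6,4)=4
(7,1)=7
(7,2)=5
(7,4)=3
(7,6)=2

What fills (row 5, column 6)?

Row 1, column 4: row 1 has {1, 2, 3, 7} and column 4 has {1, 3, 4, 6}, leaving only 5.
Row 2, column 2: row 2 has {1, 4, 6} and column 2 has {1, 2, 4, 5, 6, 7}, leaving only 3.
Row 2, column 6: row 2 has {1, 3, 4, 6} and column 6 has {2, 7}, leaving only 5.
Row 2, column 1: row 2 has {1, 3, 4, 5, 6} and column 1 has {1, 4, 6, 7}, leaving only 2.
Row 2, column 7: row 2 has {1, 2, 3, 4, 5, 6} and column 7 has {}, leaving only 7.
Row 3, column 4: row 3 has {3, 4, 5, 7} and column 4 has {1, 3, 4, 5, 6}, leaving only 2.
Row 5, column 3: row 5 has {1, 6} and column 3 has {1, 3, 4, 5, 7}, leaving only 2.
Row 5, column 4: row 5 has {1, 2, 6} and column 4 has {1, 2, 3, 4, 5, 6}, leaving only 7.
Row 6, column 6: row 6 has {1, 4, 6} and column 6 has {2, 5, 7}, leaving only 3.
Row 5 already has {1, 2, 6, 7} and column 6 already has {2, 3, 5, 7}, so row 5, column 6 must be 4.

4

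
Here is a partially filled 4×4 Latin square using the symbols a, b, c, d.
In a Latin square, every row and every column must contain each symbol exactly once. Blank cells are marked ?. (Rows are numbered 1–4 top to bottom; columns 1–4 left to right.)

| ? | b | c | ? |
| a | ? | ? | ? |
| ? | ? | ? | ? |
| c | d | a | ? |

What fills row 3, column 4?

c

Row 1, column 1: row 1 has {b, c} and column 1 has {a, c}, leaving only d.
Row 1, column 4: row 1 has {b, c, d} and column 4 has {}, leaving only a.
Row 2, column 2: row 2 has {a} and column 2 has {b, d}, leaving only c.
Row 3, column 1: row 3 has {} and column 1 has {a, c, d}, leaving only b.
Row 3, column 2: row 3 has {b} and column 2 has {b, c, d}, leaving only a.
Row 3, column 3: row 3 has {a, b} and column 3 has {a, c}, leaving only d.
Row 3 already has {a, b, d} and column 4 already has {a}, so row 3, column 4 must be c.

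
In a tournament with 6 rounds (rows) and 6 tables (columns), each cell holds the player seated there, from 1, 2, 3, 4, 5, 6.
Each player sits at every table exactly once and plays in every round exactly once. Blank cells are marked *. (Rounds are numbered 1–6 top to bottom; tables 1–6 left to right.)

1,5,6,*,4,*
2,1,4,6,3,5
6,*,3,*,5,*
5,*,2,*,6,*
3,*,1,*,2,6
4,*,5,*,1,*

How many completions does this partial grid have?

4

Round 1, table 4: eliminating its round and table leaves {2, 3}.
Round 1, table 6: eliminating its round and table leaves {2, 3}.
Round 3, table 2: eliminating its round and table leaves {2, 4}.
Round 3, table 4: eliminating its round and table leaves {1, 2, 4}.
Round 3, table 6: eliminating its round and table leaves {1, 2, 4}.
Round 4, table 2: eliminating its round and table leaves {3, 4}.
Round 4, table 4: eliminating its round and table leaves {1, 3, 4}.
Round 4, table 6: eliminating its round and table leaves {1, 3, 4}.
Round 5, table 2: eliminating its round and table leaves {4}.
Round 5, table 4: eliminating its round and table leaves {4, 5}.
Round 6, table 2: eliminating its round and table leaves {2, 3, 6}.
Round 6, table 4: eliminating its round and table leaves {2, 3}.
Round 6, table 6: eliminating its round and table leaves {2, 3}.
Enumerating the assignments across these blanks that avoid any round or table repeat gives 4 completions.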